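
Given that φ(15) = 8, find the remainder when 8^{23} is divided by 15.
By Euler: 8^{8} ≡ 1 (mod 15) since gcd(8, 15) = 1. 23 = 2×8 + 7. So 8^{23} ≡ 8^{7} ≡ 2 (mod 15)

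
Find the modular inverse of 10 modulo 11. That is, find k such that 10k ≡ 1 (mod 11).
10

Using Extended Euclidean Algorithm:
gcd(10, 11) = 1
Bezout coefficients: 10 × -1 + 11 × 1 = 1
So 10 × -1 ≡ 1 (mod 11)
The inverse is -1 mod 11 = 10
Verification: 10 × 10 = 100 = 9 × 11 + 1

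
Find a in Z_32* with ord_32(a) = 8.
3 has order 8 mod 32 since 3^{8} ≡ 1 (mod 32) and no smaller power works.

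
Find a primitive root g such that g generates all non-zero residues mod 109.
p - 1 = 108 has prime divisors 2, 3. h is a primitive root mod 109 iff h^(108/q) ≢ 1 (mod 109) for each such q.
h = 2: 2^54 ≡ 108, 2^36 ≡ 1 (mod 109); 2^36 ≡ 1, so not a primitive root.
h = 3: 3^54 ≡ 1, 3^36 ≡ 63 (mod 109); 3^54 ≡ 1, so not a primitive root.
h = 4: 4^54 ≡ 1, 4^36 ≡ 1 (mod 109); 4^54 ≡ 1, so not a primitive root.
h = 5: 5^54 ≡ 1, 5^36 ≡ 63 (mod 109); 5^54 ≡ 1, so not a primitive root.
h = 6: 6^54 ≡ 108, 6^36 ≡ 63 (mod 109); none is 1, so 6 has order 108 and is a primitive root.
The smallest primitive root mod 109 is g = 6.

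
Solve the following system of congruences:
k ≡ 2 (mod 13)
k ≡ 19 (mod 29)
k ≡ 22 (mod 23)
2368

Using the Chinese Remainder Theorem:
M = product of moduli = 8671
For equation 1: M_1 = 667, 667 ≡ 4 (mod 13), inverse of 667 mod 13 is 10 (check: 4 × 10 = 40 ≡ 1 (mod 13))
For equation 2: M_2 = 299, 299 ≡ 9 (mod 29), inverse of 299 mod 29 is 13 (check: 9 × 13 = 117 ≡ 1 (mod 29))
For equation 3: M_3 = 377, 377 ≡ 9 (mod 23), inverse of 377 mod 23 is 18 (check: 9 × 18 = 162 ≡ 1 (mod 23))
Combine: k ≡ Σ r_i×M_i×(M_i⁻¹ mod m_i) = 2×667×10 + 19×299×13 + 22×377×18 = 13340 + 73853 + 149292 = 236485
236485 mod 8671 = 2368
k ≡ 2368 (mod 8671)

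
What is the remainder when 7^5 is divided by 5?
7 ≡ 2 (mod 5). 5 = 4 + 1 (binary 101). Repeated squaring mod 5: 2^1 ≡ 2; 2^2 ≡ 2² = 4 ≡ 4; 2^4 ≡ 4² = 16 ≡ 1. Multiply: 7^5 ≡ 2^4 × 2^1 ≡ 1 × 2 (mod 5): 1 × 2 = 2 ≡ 2. So 7^5 ≡ 2 (mod 5).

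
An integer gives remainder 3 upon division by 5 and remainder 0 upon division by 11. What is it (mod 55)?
M = 5 × 11 = 55. M₁ = 11, y₁ ≡ 1 (mod 5). M₂ = 5, y₂ ≡ 9 (mod 11). n = 3×11×1 + 0×5×9 ≡ 33 (mod 55). The smallest positive such number is 33.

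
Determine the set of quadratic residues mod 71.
QRs mod 71: {1, 2, 3, 4, 5, 6, 8, 9, 10, 12, 15, 16, 18, 19, 20, 24, 25, 27, 29, 30, 32, 36, 37, 38, 40, 43, 45, 48, 49, 50, 54, 57, 58, 60, 64}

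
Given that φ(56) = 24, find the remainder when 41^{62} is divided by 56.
By Euler: 41^{24} ≡ 1 (mod 56) since gcd(41, 56) = 1. 62 = 2×24 + 14. So 41^{62} ≡ 41^{14} ≡ 1 (mod 56)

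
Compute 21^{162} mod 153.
135

Using successive squaring:
Binary expansion of 162: 10100010
Powers of 21 mod 153 (each is the square of the previous):
  21^1 ≡ 21 (mod 153)
  21^2 ≡ 21² = 441 ≡ 135 (mod 153)
  21^4 ≡ 135² = 18225 ≡ 18 (mod 153)
  21^8 ≡ 18² = 324 ≡ 18 (mod 153)
  21^16 ≡ 18² = 324 ≡ 18 (mod 153)
  21^32 ≡ 18² = 324 ≡ 18 (mod 153)
  21^64 ≡ 18² = 324 ≡ 18 (mod 153)
  21^128 ≡ 18² = 324 ≡ 18 (mod 153)
162 = 128 + 32 + 2, so 21^162 = 21^128 × 21^32 × 21^2 ≡ 18 × 18 × 135 (mod 153)
Multiplying step by step:
  18 × 18 = 324 ≡ 18 (mod 153)
  18 × 135 = 2430 ≡ 135 (mod 153)
Result: 21^162 ≡ 135 (mod 153)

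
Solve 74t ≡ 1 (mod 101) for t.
74^(-1) ≡ 86 (mod 101). Verification: 74 × 86 = 6364 ≡ 1 (mod 101)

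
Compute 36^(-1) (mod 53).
28

Using Extended Euclidean Algorithm:
gcd(36, 53) = 1
Bezout coefficients: 36 × -25 + 53 × 17 = 1
So 36 × -25 ≡ 1 (mod 53)
The inverse is -25 mod 53 = 28
Verification: 36 × 28 = 1008 = 19 × 53 + 1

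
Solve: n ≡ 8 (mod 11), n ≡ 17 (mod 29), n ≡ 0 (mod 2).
M = 11 × 29 × 2 = 638. M₁ = 58, y₁ ≡ 4 (mod 11). M₂ = 22, y₂ ≡ 4 (mod 29). M₃ = 319, y₃ ≡ 1 (mod 2). n = 8×58×4 + 17×22×4 + 0×319×1 ≡ 162 (mod 638)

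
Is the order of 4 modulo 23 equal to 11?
Yes, ord_23(4) = 11.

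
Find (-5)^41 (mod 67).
Using repeated squaring. (-5) ≡ 62 (mod 67). 41 = 32 + 8 + 1 (binary 101001). Repeated squaring mod 67: 62^1 ≡ 62; 62^2 ≡ 62² = 3844 ≡ 25; 62^4 ≡ 25² = 625 ≡ 22; 62^8 ≡ 22² = 484 ≡ 15; 62^16 ≡ 15² = 225 ≡ 24; 62^32 ≡ 24² = 576 ≡ 40. Multiply: (-5)^41 ≡ 62^32 × 62^8 × 62^1 ≡ 40 × 15 × 62 (mod 67): 40 × 15 = 600 ≡ 64; 64 × 62 = 3968 ≡ 15. So (-5)^41 ≡ 15 (mod 67).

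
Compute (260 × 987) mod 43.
39

(260 × 987) = 256620
256620 mod 43 = 39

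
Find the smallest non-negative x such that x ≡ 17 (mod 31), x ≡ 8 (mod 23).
606

Using the Chinese Remainder Theorem:
M = product of moduli = 713
For equation 1: M_1 = 23, 23 ≡ 23 (mod 31), inverse of 23 mod 31 is 27 (check: 23 × 27 = 621 ≡ 1 (mod 31))
For equation 2: M_2 = 31, 31 ≡ 8 (mod 23), inverse of 31 mod 23 is 3 (check: 8 × 3 = 24 ≡ 1 (mod 23))
Combine: x ≡ Σ r_i×M_i×(M_i⁻¹ mod m_i) = 17×23×27 + 8×31×3 = 10557 + 744 = 11301
11301 mod 713 = 606
x ≡ 606 (mod 713)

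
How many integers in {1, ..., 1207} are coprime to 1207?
1120

Prime factorization: 1207 = 17 × 71
Using the formula φ(n) = n × Π(1 - 1/p) for each prime factor p:
φ(1207) = 1207 × (1 - 1/17) × (1 - 1/71)
φ(1207) = 1120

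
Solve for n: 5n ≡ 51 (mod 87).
45

Since gcd(5, 87) = 1 divides 51, a solution exists.
Multiply both sides by the inverse of 5 mod 87:
  5^(-1) mod 87 = 35
  x ≡ 35 × 51 ≡ 1785 ≡ 45 (mod 87)
Verification: 5 × 45 = 225 = 2 × 87 + 51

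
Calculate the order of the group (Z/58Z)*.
28

Prime factorization: 58 = 2 × 29
Using the formula φ(n) = n × Π(1 - 1/p) for each prime factor p:
φ(58) = 58 × (1 - 1/2) × (1 - 1/29)
φ(58) = 28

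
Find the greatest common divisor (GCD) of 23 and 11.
1

Using the Euclidean algorithm:
23 = 2 × 11 + 1
11 = 11 × 1 + 0

GCD(23, 11) = 1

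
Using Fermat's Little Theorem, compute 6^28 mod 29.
By Fermat's Little Theorem, 6^{28} ≡ 1 (mod 29) since 29 is prime and gcd(6, 29) = 1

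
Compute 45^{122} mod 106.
57

Using successive squaring:
Binary expansion of 122: 1111010
Powers of 45 mod 106 (each is the square of the previous):
  45^1 ≡ 45 (mod 106)
  45^2 ≡ 45² = 2025 ≡ 11 (mod 106)
  45^4 ≡ 11² = 121 ≡ 15 (mod 106)
  45^8 ≡ 15² = 225 ≡ 13 (mod 106)
  45^16 ≡ 13² = 169 ≡ 63 (mod 106)
  45^32 ≡ 63² = 3969 ≡ 47 (mod 106)
  45^64 ≡ 47² = 2209 ≡ 89 (mod 106)
122 = 64 + 32 + 16 + 8 + 2, so 45^122 = 45^64 × 45^32 × 45^16 × 45^8 × 45^2 ≡ 89 × 47 × 63 × 13 × 11 (mod 106)
Multiplying step by step:
  89 × 47 = 4183 ≡ 49 (mod 106)
  49 × 63 = 3087 ≡ 13 (mod 106)
  13 × 13 = 169 ≡ 63 (mod 106)
  63 × 11 = 693 ≡ 57 (mod 106)
Result: 45^122 ≡ 57 (mod 106)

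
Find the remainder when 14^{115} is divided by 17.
By Fermat: 14^{16} ≡ 1 (mod 17). 115 = 7×16 + 3. So 14^{115} ≡ 14^{3} ≡ 7 (mod 17)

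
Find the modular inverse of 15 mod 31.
15^(-1) ≡ 29 (mod 31). Verification: 15 × 29 = 435 ≡ 1 (mod 31)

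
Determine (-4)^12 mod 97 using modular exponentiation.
Using repeated squaring. (-4) ≡ 93 (mod 97). 12 = 8 + 4 (binary 1100). Repeated squaring mod 97: 93^1 ≡ 93; 93^2 ≡ 93² = 8649 ≡ 16; 93^4 ≡ 16² = 256 ≡ 62; 93^8 ≡ 62² = 3844 ≡ 61. Multiply: (-4)^12 ≡ 93^8 × 93^4 ≡ 61 × 62 (mod 97): 61 × 62 = 3782 ≡ 96. So (-4)^12 ≡ 96 (mod 97).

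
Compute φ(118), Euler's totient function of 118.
58

Prime factorization: 118 = 2 × 59
Using the formula φ(n) = n × Π(1 - 1/p) for each prime factor p:
φ(118) = 118 × (1 - 1/2) × (1 - 1/59)
φ(118) = 58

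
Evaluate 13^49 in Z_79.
Using repeated squaring. 49 = 32 + 16 + 1 (binary 110001). Repeated squaring mod 79: 13^1 ≡ 13; 13^2 ≡ 13² = 169 ≡ 11; 13^4 ≡ 11² = 121 ≡ 42; 13^8 ≡ 42² = 1764 ≡ 26; 13^16 ≡ 26² = 676 ≡ 44; 13^32 ≡ 44² = 1936 ≡ 40. Multiply: 13^49 = 13^32 × 13^16 × 13^1 ≡ 40 × 44 × 13 (mod 79): 40 × 44 = 1760 ≡ 22; 22 × 13 = 286 ≡ 49. So 13^49 ≡ 49 (mod 79).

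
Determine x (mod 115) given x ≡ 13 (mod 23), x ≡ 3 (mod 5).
13

Using the Chinese Remainder Theorem:
M = product of moduli = 115
For equation 1: M_1 = 5, 5 ≡ 5 (mod 23), inverse of 5 mod 23 is 14 (check: 5 × 14 = 70 ≡ 1 (mod 23))
For equation 2: M_2 = 23, 23 ≡ 3 (mod 5), inverse of 23 mod 5 is 2 (check: 3 × 2 = 6 ≡ 1 (mod 5))
Combine: x ≡ Σ r_i×M_i×(M_i⁻¹ mod m_i) = 13×5×14 + 3×23×2 = 910 + 138 = 1048
1048 mod 115 = 13
x ≡ 13 (mod 115)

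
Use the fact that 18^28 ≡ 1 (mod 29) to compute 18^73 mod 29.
By Fermat: 18^{28} ≡ 1 (mod 29). 73 = 2×28 + 17. So 18^{73} ≡ 18^{17} ≡ 26 (mod 29)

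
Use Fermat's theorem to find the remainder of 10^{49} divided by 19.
13

By Fermat's Little Theorem, a^(p-1) ≡ 1 (mod p) for prime p and gcd(a, p) = 1
Here p = 19, so 10^18 ≡ 1 (mod 19)
We can reduce the exponent: 49 mod 18 = 13
So 10^49 ≡ 10^13 (mod 19)
Computing: 10^13 mod 19 = 13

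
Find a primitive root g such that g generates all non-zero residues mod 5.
p - 1 = 4 has prime divisors 2. h is a primitive root mod 5 iff h^(4/q) ≢ 1 (mod 5) for each such q.
h = 2: 2^2 ≡ 4 (mod 5); none is 1, so 2 has order 4 and is a primitive root.
The smallest primitive root mod 5 is g = 2.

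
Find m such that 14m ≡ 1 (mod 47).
14^(-1) ≡ 37 (mod 47). Verification: 14 × 37 = 518 ≡ 1 (mod 47)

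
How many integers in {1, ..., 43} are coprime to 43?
42

Prime factorization: 43 = 43
Using the formula φ(n) = n × Π(1 - 1/p) for each prime factor p:
φ(43) = 43 × (1 - 1/43)
φ(43) = 42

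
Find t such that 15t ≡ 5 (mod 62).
21

Since gcd(15, 62) = 1 divides 5, a solution exists.
Multiply both sides by the inverse of 15 mod 62:
  15^(-1) mod 62 = 29
  x ≡ 29 × 5 ≡ 145 ≡ 21 (mod 62)
Verification: 15 × 21 = 315 = 5 × 62 + 5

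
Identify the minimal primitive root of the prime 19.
p - 1 = 18 has prime divisors 2, 3. h is a primitive root mod 19 iff h^(18/q) ≢ 1 (mod 19) for each such q.
h = 2: 2^9 ≡ 18, 2^6 ≡ 7 (mod 19); none is 1, so 2 has order 18 and is a primitive root.
The smallest primitive root mod 19 is g = 2.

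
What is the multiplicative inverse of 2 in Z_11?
2^(-1) ≡ 6 (mod 11). Verification: 2 × 6 = 12 ≡ 1 (mod 11)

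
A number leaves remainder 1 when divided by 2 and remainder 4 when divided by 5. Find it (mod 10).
M = 2 × 5 = 10. M₁ = 5, y₁ ≡ 1 (mod 2). M₂ = 2, y₂ ≡ 3 (mod 5). r = 1×5×1 + 4×2×3 ≡ 9 (mod 10)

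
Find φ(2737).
2112

Prime factorization: 2737 = 7 × 17 × 23
Using the formula φ(n) = n × Π(1 - 1/p) for each prime factor p:
φ(2737) = 2737 × (1 - 1/7) × (1 - 1/17) × (1 - 1/23)
φ(2737) = 2112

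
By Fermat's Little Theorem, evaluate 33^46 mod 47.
By Fermat's Little Theorem, 33^{46} ≡ 1 (mod 47) since 47 is prime and gcd(33, 47) = 1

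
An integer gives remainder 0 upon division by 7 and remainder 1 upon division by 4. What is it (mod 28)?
M = 7 × 4 = 28. M₁ = 4, y₁ ≡ 2 (mod 7). M₂ = 7, y₂ ≡ 3 (mod 4). y = 0×4×2 + 1×7×3 ≡ 21 (mod 28). The smallest positive such number is 21.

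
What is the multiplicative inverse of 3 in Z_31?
21

Using Extended Euclidean Algorithm:
gcd(3, 31) = 1
Bezout coefficients: 3 × -10 + 31 × 1 = 1
So 3 × -10 ≡ 1 (mod 31)
The inverse is -10 mod 31 = 21
Verification: 3 × 21 = 63 = 2 × 31 + 1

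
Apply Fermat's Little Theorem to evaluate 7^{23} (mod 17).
12

By Fermat's Little Theorem, a^(p-1) ≡ 1 (mod p) for prime p and gcd(a, p) = 1
Here p = 17, so 7^16 ≡ 1 (mod 17)
We can reduce the exponent: 23 mod 16 = 7
So 7^23 ≡ 7^7 (mod 17)
Computing: 7^7 mod 17 = 12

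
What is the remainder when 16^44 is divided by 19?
Using Fermat: 16^{18} ≡ 1 (mod 19). 44 ≡ 8 (mod 18). So 16^{44} ≡ 16^{8} ≡ 6 (mod 19)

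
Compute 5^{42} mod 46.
35

Using successive squaring:
Binary expansion of 42: 101010
Powers of 5 mod 46 (each is the square of the previous):
  5^1 ≡ 5 (mod 46)
  5^2 ≡ 5² = 25 ≡ 25 (mod 46)
  5^4 ≡ 25² = 625 ≡ 27 (mod 46)
  5^8 ≡ 27² = 729 ≡ 39 (mod 46)
  5^16 ≡ 39² = 1521 ≡ 3 (mod 46)
  5^32 ≡ 3² = 9 ≡ 9 (mod 46)
42 = 32 + 8 + 2, so 5^42 = 5^32 × 5^8 × 5^2 ≡ 9 × 39 × 25 (mod 46)
Multiplying step by step:
  9 × 39 = 351 ≡ 29 (mod 46)
  29 × 25 = 725 ≡ 35 (mod 46)
Result: 5^42 ≡ 35 (mod 46)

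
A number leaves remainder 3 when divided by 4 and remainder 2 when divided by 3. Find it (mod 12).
M = 4 × 3 = 12. M₁ = 3, y₁ ≡ 3 (mod 4). M₂ = 4, y₂ ≡ 1 (mod 3). k = 3×3×3 + 2×4×1 ≡ 11 (mod 12)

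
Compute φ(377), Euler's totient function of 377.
336

Prime factorization: 377 = 13 × 29
Using the formula φ(n) = n × Π(1 - 1/p) for each prime factor p:
φ(377) = 377 × (1 - 1/13) × (1 - 1/29)
φ(377) = 336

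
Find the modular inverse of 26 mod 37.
26^(-1) ≡ 10 (mod 37). Verification: 26 × 10 = 260 ≡ 1 (mod 37)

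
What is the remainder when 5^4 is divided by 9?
4 = 4 (binary 100). Repeated squaring mod 9: 5^1 ≡ 5; 5^2 ≡ 5² = 25 ≡ 7; 5^4 ≡ 7² = 49 ≡ 4. So 5^4 ≡ 4 (mod 9).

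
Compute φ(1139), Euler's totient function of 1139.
1056

Prime factorization: 1139 = 17 × 67
Using the formula φ(n) = n × Π(1 - 1/p) for each prime factor p:
φ(1139) = 1139 × (1 - 1/17) × (1 - 1/67)
φ(1139) = 1056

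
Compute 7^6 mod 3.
7 ≡ 1 (mod 3). 6 = 4 + 2 (binary 110). Repeated squaring mod 3: 1^1 ≡ 1; 1^2 ≡ 1² = 1 ≡ 1; 1^4 ≡ 1² = 1 ≡ 1. Multiply: 7^6 ≡ 1^4 × 1^2 ≡ 1 × 1 (mod 3): 1 × 1 = 1 ≡ 1. So 7^6 ≡ 1 (mod 3).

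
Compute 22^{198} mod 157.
156

Using successive squaring:
Binary expansion of 198: 11000110
Powers of 22 mod 157 (each is the square of the previous):
  22^1 ≡ 22 (mod 157)
  22^2 ≡ 22² = 484 ≡ 13 (mod 157)
  22^4 ≡ 13² = 169 ≡ 12 (mod 157)
  22^8 ≡ 12² = 144 ≡ 144 (mod 157)
  22^16 ≡ 144² = 20736 ≡ 12 (mod 157)
  22^32 ≡ 12² = 144 ≡ 144 (mod 157)
  22^64 ≡ 144² = 20736 ≡ 12 (mod 157)
  22^128 ≡ 12² = 144 ≡ 144 (mod 157)
198 = 128 + 64 + 4 + 2, so 22^198 = 22^128 × 22^64 × 22^4 × 22^2 ≡ 144 × 12 × 12 × 13 (mod 157)
Multiplying step by step:
  144 × 12 = 1728 ≡ 1 (mod 157)
  1 × 12 = 12 ≡ 12 (mod 157)
  12 × 13 = 156 ≡ 156 (mod 157)
Result: 22^198 ≡ 156 (mod 157)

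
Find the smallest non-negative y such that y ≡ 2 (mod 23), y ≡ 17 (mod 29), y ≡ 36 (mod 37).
11617

Using the Chinese Remainder Theorem:
M = product of moduli = 24679
For equation 1: M_1 = 1073, 1073 ≡ 15 (mod 23), inverse of 1073 mod 23 is 20 (check: 15 × 20 = 300 ≡ 1 (mod 23))
For equation 2: M_2 = 851, 851 ≡ 10 (mod 29), inverse of 851 mod 29 is 3 (check: 10 × 3 = 30 ≡ 1 (mod 29))
For equation 3: M_3 = 667, 667 ≡ 1 (mod 37), inverse of 667 mod 37 is 1 (check: 1 × 1 = 1 ≡ 1 (mod 37))
Combine: y ≡ Σ r_i×M_i×(M_i⁻¹ mod m_i) = 2×1073×20 + 17×851×3 + 36×667×1 = 42920 + 43401 + 24012 = 110333
110333 mod 24679 = 11617
y ≡ 11617 (mod 24679)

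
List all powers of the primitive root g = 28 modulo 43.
g^1, g^2, ..., g^{42} mod 43: {28, 10, 22, 14, 5, 11, 7, 24, 27, 25, 12, 35, 34, 6, 39, 17, 3, 41, 30, 23, 42, 15, 33, 21, 29, 38, 32, 36, 19, 16, 18, 31, 8, 9, 37, 4, 26, 40, 2, 13, 20, 1}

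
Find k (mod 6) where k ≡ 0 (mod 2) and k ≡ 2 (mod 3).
M = 2 × 3 = 6. M₁ = 3, y₁ ≡ 1 (mod 2). M₂ = 2, y₂ ≡ 2 (mod 3). k = 0×3×1 + 2×2×2 ≡ 2 (mod 6)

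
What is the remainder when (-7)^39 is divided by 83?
Using repeated squaring. (-7) ≡ 76 (mod 83). 39 = 32 + 4 + 2 + 1 (binary 100111). Repeated squaring mod 83: 76^1 ≡ 76; 76^2 ≡ 76² = 5776 ≡ 49; 76^4 ≡ 49² = 2401 ≡ 77; 76^8 ≡ 77² = 5929 ≡ 36; 76^16 ≡ 36² = 1296 ≡ 51; 76^32 ≡ 51² = 2601 ≡ 28. Multiply: (-7)^39 ≡ 76^32 × 76^4 × 76^2 × 76^1 ≡ 28 × 77 × 49 × 76 (mod 83): 28 × 77 = 2156 ≡ 81; 81 × 49 = 3969 ≡ 68; 68 × 76 = 5168 ≡ 22. So (-7)^39 ≡ 22 (mod 83).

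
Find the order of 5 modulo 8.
Powers of 5 mod 8: 5^1≡5, 5^2≡1. Order = 2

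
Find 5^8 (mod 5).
5 ≡ 0 (mod 5). 8 = 8 (binary 1000). Repeated squaring mod 5: 0^1 ≡ 0; 0^2 ≡ 0² = 0 ≡ 0; 0^4 ≡ 0² = 0 ≡ 0; 0^8 ≡ 0² = 0 ≡ 0. So 5^8 ≡ 0 (mod 5).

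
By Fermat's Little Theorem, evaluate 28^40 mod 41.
By Fermat's Little Theorem, 28^{40} ≡ 1 (mod 41) since 41 is prime and gcd(28, 41) = 1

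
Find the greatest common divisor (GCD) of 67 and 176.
1

Using the Euclidean algorithm:
67 = 0 × 176 + 67
176 = 2 × 67 + 42
67 = 1 × 42 + 25
42 = 1 × 25 + 17
25 = 1 × 17 + 8
17 = 2 × 8 + 1
8 = 8 × 1 + 0

GCD(67, 176) = 1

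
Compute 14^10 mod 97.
10 = 8 + 2 (binary 1010). Repeated squaring mod 97: 14^1 ≡ 14; 14^2 ≡ 14² = 196 ≡ 2; 14^4 ≡ 2² = 4 ≡ 4; 14^8 ≡ 4² = 16 ≡ 16. Multiply: 14^10 = 14^8 × 14^2 ≡ 16 × 2 (mod 97): 16 × 2 = 32 ≡ 32. So 14^10 ≡ 32 (mod 97).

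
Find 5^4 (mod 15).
4 = 4 (binary 100). Repeated squaring mod 15: 5^1 ≡ 5; 5^2 ≡ 5² = 25 ≡ 10; 5^4 ≡ 10² = 100 ≡ 10. So 5^4 ≡ 10 (mod 15).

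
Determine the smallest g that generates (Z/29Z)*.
2

A primitive root g modulo p has order p-1 = 28
Prime divisors of 28: [2, 7]
g is a primitive root iff g^(28/q) ≢ 1 (mod 29) for each prime divisor q
Testing small values:
  g = 2: 2^14 ≡ 28, 2^4 ≡ 16 (mod 29) → none is 1, primitive root!
The smallest primitive root is 2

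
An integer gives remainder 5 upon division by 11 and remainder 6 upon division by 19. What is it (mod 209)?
M = 11 × 19 = 209. M₁ = 19, y₁ ≡ 7 (mod 11). M₂ = 11, y₂ ≡ 7 (mod 19). n = 5×19×7 + 6×11×7 ≡ 82 (mod 209). The smallest positive such number is 82.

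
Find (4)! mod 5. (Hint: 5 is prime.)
By Wilson's theorem, (4)! ≡ -1 ≡ 4 (mod 5)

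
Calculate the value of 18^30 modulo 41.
Using repeated squaring. 30 = 16 + 8 + 4 + 2 (binary 11110). Repeated squaring mod 41: 18^1 ≡ 18; 18^2 ≡ 18² = 324 ≡ 37; 18^4 ≡ 37² = 1369 ≡ 16; 18^8 ≡ 16² = 256 ≡ 10; 18^16 ≡ 10² = 100 ≡ 18. Multiply: 18^30 = 18^16 × 18^8 × 18^4 × 18^2 ≡ 18 × 10 × 16 × 37 (mod 41): 18 × 10 = 180 ≡ 16; 16 × 16 = 256 ≡ 10; 10 × 37 = 370 ≡ 1. So 18^30 ≡ 1 (mod 41).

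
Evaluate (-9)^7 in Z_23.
(-9) ≡ 14 (mod 23). 7 = 4 + 2 + 1 (binary 111). Repeated squaring mod 23: 14^1 ≡ 14; 14^2 ≡ 14² = 196 ≡ 12; 14^4 ≡ 12² = 144 ≡ 6. Multiply: (-9)^7 ≡ 14^4 × 14^2 × 14^1 ≡ 6 × 12 × 14 (mod 23): 6 × 12 = 72 ≡ 3; 3 × 14 = 42 ≡ 19. So (-9)^7 ≡ 19 (mod 23).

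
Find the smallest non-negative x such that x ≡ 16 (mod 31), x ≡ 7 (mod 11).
326

Using the Chinese Remainder Theorem:
M = product of moduli = 341
For equation 1: M_1 = 11, 11 ≡ 11 (mod 31), inverse of 11 mod 31 is 17 (check: 11 × 17 = 187 ≡ 1 (mod 31))
For equation 2: M_2 = 31, 31 ≡ 9 (mod 11), inverse of 31 mod 11 is 5 (check: 9 × 5 = 45 ≡ 1 (mod 11))
Combine: x ≡ Σ r_i×M_i×(M_i⁻¹ mod m_i) = 16×11×17 + 7×31×5 = 2992 + 1085 = 4077
4077 mod 341 = 326
x ≡ 326 (mod 341)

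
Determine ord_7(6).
Powers of 6 mod 7: 6^1≡6, 6^2≡1. Order = 2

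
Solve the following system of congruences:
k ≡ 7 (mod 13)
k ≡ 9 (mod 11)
20

Using the Chinese Remainder Theorem:
M = product of moduli = 143
For equation 1: M_1 = 11, 11 ≡ 11 (mod 13), inverse of 11 mod 13 is 6 (check: 11 × 6 = 66 ≡ 1 (mod 13))
For equation 2: M_2 = 13, 13 ≡ 2 (mod 11), inverse of 13 mod 11 is 6 (check: 2 × 6 = 12 ≡ 1 (mod 11))
Combine: k ≡ Σ r_i×M_i×(M_i⁻¹ mod m_i) = 7×11×6 + 9×13×6 = 462 + 702 = 1164
1164 mod 143 = 20
k ≡ 20 (mod 143)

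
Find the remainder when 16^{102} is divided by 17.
By Fermat: 16^{16} ≡ 1 (mod 17). 102 = 6×16 + 6. So 16^{102} ≡ 16^{6} ≡ 1 (mod 17)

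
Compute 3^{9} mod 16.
3

Using successive squaring:
Binary expansion of 9: 1001
Powers of 3 mod 16 (each is the square of the previous):
  3^1 ≡ 3 (mod 16)
  3^2 ≡ 3² = 9 ≡ 9 (mod 16)
  3^4 ≡ 9² = 81 ≡ 1 (mod 16)
  3^8 ≡ 1² = 1 ≡ 1 (mod 16)
9 = 8 + 1, so 3^9 = 3^8 × 3^1 ≡ 1 × 3 (mod 16)
Multiplying step by step:
  1 × 3 = 3 ≡ 3 (mod 16)
Result: 3^9 ≡ 3 (mod 16)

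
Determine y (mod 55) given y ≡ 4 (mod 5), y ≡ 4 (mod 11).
4

Using the Chinese Remainder Theorem:
M = product of moduli = 55
For equation 1: M_1 = 11, 11 ≡ 1 (mod 5), inverse of 11 mod 5 is 1 (check: 1 × 1 = 1 ≡ 1 (mod 5))
For equation 2: M_2 = 5, 5 ≡ 5 (mod 11), inverse of 5 mod 11 is 9 (check: 5 × 9 = 45 ≡ 1 (mod 11))
Combine: y ≡ Σ r_i×M_i×(M_i⁻¹ mod m_i) = 4×11×1 + 4×5×9 = 44 + 180 = 224
224 mod 55 = 4
y ≡ 4 (mod 55)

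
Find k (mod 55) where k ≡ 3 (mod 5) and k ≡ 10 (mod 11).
M = 5 × 11 = 55. M₁ = 11, y₁ ≡ 1 (mod 5). M₂ = 5, y₂ ≡ 9 (mod 11). k = 3×11×1 + 10×5×9 ≡ 43 (mod 55)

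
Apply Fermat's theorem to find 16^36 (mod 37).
By Fermat's Little Theorem, 16^{36} ≡ 1 (mod 37) since 37 is prime and gcd(16, 37) = 1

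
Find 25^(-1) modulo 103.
33

Using Extended Euclidean Algorithm:
gcd(25, 103) = 1
Bezout coefficients: 25 × 33 + 103 × -8 = 1
So 25 × 33 ≡ 1 (mod 103)
The inverse is 33 mod 103 = 33
Verification: 25 × 33 = 825 = 8 × 103 + 1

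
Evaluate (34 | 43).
(34/43) = 34^{21} mod 43 = -1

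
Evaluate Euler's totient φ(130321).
123462

Prime factorization: 130321 = 19^4
Using the formula φ(n) = n × Π(1 - 1/p) for each prime factor p:
φ(130321) = 130321 × (1 - 1/19)
φ(130321) = 123462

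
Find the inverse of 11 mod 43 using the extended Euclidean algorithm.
Extended GCD: 11(4) + 43(-1) = 1. So 11^(-1) ≡ 4 ≡ 4 (mod 43). Verify: 11 × 4 = 44 ≡ 1 (mod 43)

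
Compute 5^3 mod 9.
3 = 2 + 1 (binary 11). Repeated squaring mod 9: 5^1 ≡ 5; 5^2 ≡ 5² = 25 ≡ 7. Multiply: 5^3 = 5^2 × 5^1 ≡ 7 × 5 (mod 9): 7 × 5 = 35 ≡ 8. So 5^3 ≡ 8 (mod 9).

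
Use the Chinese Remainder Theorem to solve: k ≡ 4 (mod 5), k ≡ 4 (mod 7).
4

Using the Chinese Remainder Theorem:
M = product of moduli = 35
For equation 1: M_1 = 7, 7 ≡ 2 (mod 5), inverse of 7 mod 5 is 3 (check: 2 × 3 = 6 ≡ 1 (mod 5))
For equation 2: M_2 = 5, 5 ≡ 5 (mod 7), inverse of 5 mod 7 is 3 (check: 5 × 3 = 15 ≡ 1 (mod 7))
Combine: k ≡ Σ r_i×M_i×(M_i⁻¹ mod m_i) = 4×7×3 + 4×5×3 = 84 + 60 = 144
144 mod 35 = 4
k ≡ 4 (mod 35)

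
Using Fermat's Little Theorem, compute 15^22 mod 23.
By Fermat's Little Theorem, 15^{22} ≡ 1 (mod 23) since 23 is prime and gcd(15, 23) = 1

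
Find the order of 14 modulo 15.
Powers of 14 mod 15: 14^1≡14, 14^2≡1. Order = 2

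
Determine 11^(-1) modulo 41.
11^(-1) ≡ 15 (mod 41). Verification: 11 × 15 = 165 ≡ 1 (mod 41)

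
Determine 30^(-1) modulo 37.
30^(-1) ≡ 21 (mod 37). Verification: 30 × 21 = 630 ≡ 1 (mod 37)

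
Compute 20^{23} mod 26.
2

Using successive squaring:
Binary expansion of 23: 10111
Powers of 20 mod 26 (each is the square of the previous):
  20^1 ≡ 20 (mod 26)
  20^2 ≡ 20² = 400 ≡ 10 (mod 26)
  20^4 ≡ 10² = 100 ≡ 22 (mod 26)
  20^8 ≡ 22² = 484 ≡ 16 (mod 26)
  20^16 ≡ 16² = 256 ≡ 22 (mod 26)
23 = 16 + 4 + 2 + 1, so 20^23 = 20^16 × 20^4 × 20^2 × 20^1 ≡ 22 × 22 × 10 × 20 (mod 26)
Multiplying step by step:
  22 × 22 = 484 ≡ 16 (mod 26)
  16 × 10 = 160 ≡ 4 (mod 26)
  4 × 20 = 80 ≡ 2 (mod 26)
Result: 20^23 ≡ 2 (mod 26)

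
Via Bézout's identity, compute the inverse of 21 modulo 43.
Extended GCD: 21(-2) + 43(1) = 1. So 21^(-1) ≡ 41 ≡ 41 (mod 43). Verify: 21 × 41 = 861 ≡ 1 (mod 43)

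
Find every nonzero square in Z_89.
QRs mod 89: {1, 2, 4, 5, 8, 9, 10, 11, 16, 17, 18, 20, 21, 22, 25, 32, 34, 36, 39, 40, 42, 44, 45, 47, 49, 50, 53, 55, 57, 64, 67, 68, 69, 71, 72, 73, 78, 79, 80, 81, 84, 85, 87, 88}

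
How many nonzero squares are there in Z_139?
For prime 139, there are (p-1)/2 = (139-1)/2 = 69 quadratic residues (excluding 0).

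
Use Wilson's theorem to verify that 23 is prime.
(22)! mod 23 = 22. Since this equals -1 (mod 23), Wilson confirms 23 is prime.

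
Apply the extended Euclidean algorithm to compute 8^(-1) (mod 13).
Extended GCD: 8(5) + 13(-3) = 1. So 8^(-1) ≡ 5 ≡ 5 (mod 13). Verify: 8 × 5 = 40 ≡ 1 (mod 13)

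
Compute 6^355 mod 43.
Using Fermat: 6^{42} ≡ 1 (mod 43). 355 ≡ 19 (mod 42). So 6^{355} ≡ 6^{19} ≡ 6 (mod 43)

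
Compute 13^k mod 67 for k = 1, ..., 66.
g^1, g^2, ..., g^{66} mod 67: {13, 35, 53, 19, 46, 62, 2, 26, 3, 39, 38, 25, 57, 4, 52, 6, 11, 9, 50, 47, 8, 37, 12, 22, 18, 33, 27, 16, 7, 24, 44, 36, 66, 54, 32, 14, 48, 21, 5, 65, 41, 64, 28, 29, 42, 10, 63, 15, 61, 56, 58, 17, 20, 59, 30, 55, 45, 49, 34, 40, 51, 60, 43, 23, 31, 1}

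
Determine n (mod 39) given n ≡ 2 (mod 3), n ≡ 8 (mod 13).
8

Using the Chinese Remainder Theorem:
M = product of moduli = 39
For equation 1: M_1 = 13, 13 ≡ 1 (mod 3), inverse of 13 mod 3 is 1 (check: 1 × 1 = 1 ≡ 1 (mod 3))
For equation 2: M_2 = 3, 3 ≡ 3 (mod 13), inverse of 3 mod 13 is 9 (check: 3 × 9 = 27 ≡ 1 (mod 13))
Combine: n ≡ Σ r_i×M_i×(M_i⁻¹ mod m_i) = 2×13×1 + 8×3×9 = 26 + 216 = 242
242 mod 39 = 8
n ≡ 8 (mod 39)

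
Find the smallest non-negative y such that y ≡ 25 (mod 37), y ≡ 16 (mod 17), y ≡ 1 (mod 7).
2430

Using the Chinese Remainder Theorem:
M = product of moduli = 4403
For equation 1: M_1 = 119, 119 ≡ 8 (mod 37), inverse of 119 mod 37 is 14 (check: 8 × 14 = 112 ≡ 1 (mod 37))
For equation 2: M_2 = 259, 259 ≡ 4 (mod 17), inverse of 259 mod 17 is 13 (check: 4 × 13 = 52 ≡ 1 (mod 17))
For equation 3: M_3 = 629, 629 ≡ 6 (mod 7), inverse of 629 mod 7 is 6 (check: 6 × 6 = 36 ≡ 1 (mod 7))
Combine: y ≡ Σ r_i×M_i×(M_i⁻¹ mod m_i) = 25×119×14 + 16×259×13 + 1×629×6 = 41650 + 53872 + 3774 = 99296
99296 mod 4403 = 2430
y ≡ 2430 (mod 4403)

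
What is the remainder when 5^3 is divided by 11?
3 = 2 + 1 (binary 11). Repeated squaring mod 11: 5^1 ≡ 5; 5^2 ≡ 5² = 25 ≡ 3. Multiply: 5^3 = 5^2 × 5^1 ≡ 3 × 5 (mod 11): 3 × 5 = 15 ≡ 4. So 5^3 ≡ 4 (mod 11).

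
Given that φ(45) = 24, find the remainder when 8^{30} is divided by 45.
By Euler: 8^{24} ≡ 1 (mod 45) since gcd(8, 45) = 1. 30 = 1×24 + 6. So 8^{30} ≡ 8^{6} ≡ 19 (mod 45)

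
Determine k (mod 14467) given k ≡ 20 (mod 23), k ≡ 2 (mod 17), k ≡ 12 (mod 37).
6598

Using the Chinese Remainder Theorem:
M = product of moduli = 14467
For equation 1: M_1 = 629, 629 ≡ 8 (mod 23), inverse of 629 mod 23 is 3 (check: 8 × 3 = 24 ≡ 1 (mod 23))
For equation 2: M_2 = 851, 851 ≡ 1 (mod 17), inverse of 851 mod 17 is 1 (check: 1 × 1 = 1 ≡ 1 (mod 17))
For equation 3: M_3 = 391, 391 ≡ 21 (mod 37), inverse of 391 mod 37 is 30 (check: 21 × 30 = 630 ≡ 1 (mod 37))
Combine: k ≡ Σ r_i×M_i×(M_i⁻¹ mod m_i) = 20×629×3 + 2×851×1 + 12×391×30 = 37740 + 1702 + 140760 = 180202
180202 mod 14467 = 6598
k ≡ 6598 (mod 14467)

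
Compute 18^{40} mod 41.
1

Using successive squaring:
Binary expansion of 40: 101000
Powers of 18 mod 41 (each is the square of the previous):
  18^1 ≡ 18 (mod 41)
  18^2 ≡ 18² = 324 ≡ 37 (mod 41)
  18^4 ≡ 37² = 1369 ≡ 16 (mod 41)
  18^8 ≡ 16² = 256 ≡ 10 (mod 41)
  18^16 ≡ 10² = 100 ≡ 18 (mod 41)
  18^32 ≡ 18² = 324 ≡ 37 (mod 41)
40 = 32 + 8, so 18^40 = 18^32 × 18^8 ≡ 37 × 10 (mod 41)
Multiplying step by step:
  37 × 10 = 370 ≡ 1 (mod 41)
Result: 18^40 ≡ 1 (mod 41)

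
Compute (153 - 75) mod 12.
6

(153 - 75) = 78
78 mod 12 = 6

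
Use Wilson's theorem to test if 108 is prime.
(107)! mod 108 = 0. Since 0 ≢ -1 (mod 108), 108 is not prime.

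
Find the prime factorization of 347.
347

Divide by primes starting from smallest:
347 ÷ 347 = 1

347 = 347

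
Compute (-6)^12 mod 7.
Using Fermat: (-6)^{6} ≡ 1 (mod 7). 12 ≡ 0 (mod 6). So (-6)^{12} ≡ (-6)^{0} ≡ 1 (mod 7)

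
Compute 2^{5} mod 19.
13

Using successive squaring:
Binary expansion of 5: 101
Powers of 2 mod 19 (each is the square of the previous):
  2^1 ≡ 2 (mod 19)
  2^2 ≡ 2² = 4 ≡ 4 (mod 19)
  2^4 ≡ 4² = 16 ≡ 16 (mod 19)
5 = 4 + 1, so 2^5 = 2^4 × 2^1 ≡ 16 × 2 (mod 19)
Multiplying step by step:
  16 × 2 = 32 ≡ 13 (mod 19)
Result: 2^5 ≡ 13 (mod 19)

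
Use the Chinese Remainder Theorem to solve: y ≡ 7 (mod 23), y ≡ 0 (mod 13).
260

Using the Chinese Remainder Theorem:
M = product of moduli = 299
For equation 1: M_1 = 13, 13 ≡ 13 (mod 23), inverse of 13 mod 23 is 16 (check: 13 × 16 = 208 ≡ 1 (mod 23))
For equation 2: M_2 = 23, 23 ≡ 10 (mod 13), inverse of 23 mod 13 is 4 (check: 10 × 4 = 40 ≡ 1 (mod 13))
Combine: y ≡ Σ r_i×M_i×(M_i⁻¹ mod m_i) = 7×13×16 + 0×23×4 = 1456 + 0 = 1456
1456 mod 299 = 260
y ≡ 260 (mod 299)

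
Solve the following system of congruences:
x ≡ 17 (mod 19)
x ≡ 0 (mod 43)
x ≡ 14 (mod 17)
473

Using the Chinese Remainder Theorem:
M = product of moduli = 13889
For equation 1: M_1 = 731, 731 ≡ 9 (mod 19), inverse of 731 mod 19 is 17 (check: 9 × 17 = 153 ≡ 1 (mod 19))
For equation 2: M_2 = 323, 323 ≡ 22 (mod 43), inverse of 323 mod 43 is 2 (check: 22 × 2 = 44 ≡ 1 (mod 43))
For equation 3: M_3 = 817, 817 ≡ 1 (mod 17), inverse of 817 mod 17 is 1 (check: 1 × 1 = 1 ≡ 1 (mod 17))
Combine: x ≡ Σ r_i×M_i×(M_i⁻¹ mod m_i) = 17×731×17 + 0×323×2 + 14×817×1 = 211259 + 0 + 11438 = 222697
222697 mod 13889 = 473
x ≡ 473 (mod 13889)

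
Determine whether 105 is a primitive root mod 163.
p - 1 = 162 has prime divisors 2, 3. Check 105^(162/q) mod 163 for each: 105^(162/2) = 105^81 ≡ 162, 105^(162/3) = 105^54 ≡ 1 (mod 163). Since 105^54 ≡ 1 (mod 163), the order of 105 divides 54 (in fact the order is 6) ≠ 162, so it is not a primitive root.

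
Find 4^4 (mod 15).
4 = 4 (binary 100). Repeated squaring mod 15: 4^1 ≡ 4; 4^2 ≡ 4² = 16 ≡ 1; 4^4 ≡ 1² = 1 ≡ 1. So 4^4 ≡ 1 (mod 15).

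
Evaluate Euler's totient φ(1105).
768

Prime factorization: 1105 = 5 × 13 × 17
Using the formula φ(n) = n × Π(1 - 1/p) for each prime factor p:
φ(1105) = 1105 × (1 - 1/5) × (1 - 1/13) × (1 - 1/17)
φ(1105) = 768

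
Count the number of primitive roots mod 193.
Number of primitive roots mod 193 = φ(192) = 64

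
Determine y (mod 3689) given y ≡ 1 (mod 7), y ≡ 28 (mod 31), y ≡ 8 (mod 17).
3221

Using the Chinese Remainder Theorem:
M = product of moduli = 3689
For equation 1: M_1 = 527, 527 ≡ 2 (mod 7), inverse of 527 mod 7 is 4 (check: 2 × 4 = 8 ≡ 1 (mod 7))
For equation 2: M_2 = 119, 119 ≡ 26 (mod 31), inverse of 119 mod 31 is 6 (check: 26 × 6 = 156 ≡ 1 (mod 31))
For equation 3: M_3 = 217, 217 ≡ 13 (mod 17), inverse of 217 mod 17 is 4 (check: 13 × 4 = 52 ≡ 1 (mod 17))
Combine: y ≡ Σ r_i×M_i×(M_i⁻¹ mod m_i) = 1×527×4 + 28×119×6 + 8×217×4 = 2108 + 19992 + 6944 = 29044
29044 mod 3689 = 3221
y ≡ 3221 (mod 3689)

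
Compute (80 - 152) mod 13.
6

(80 - 152) = -72
-72 mod 13 = 6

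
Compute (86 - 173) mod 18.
3

(86 - 173) = -87
-87 mod 18 = 3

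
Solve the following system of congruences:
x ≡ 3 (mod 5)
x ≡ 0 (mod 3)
3

Using the Chinese Remainder Theorem:
M = product of moduli = 15
For equation 1: M_1 = 3, 3 ≡ 3 (mod 5), inverse of 3 mod 5 is 2 (check: 3 × 2 = 6 ≡ 1 (mod 5))
For equation 2: M_2 = 5, 5 ≡ 2 (mod 3), inverse of 5 mod 3 is 2 (check: 2 × 2 = 4 ≡ 1 (mod 3))
Combine: x ≡ Σ r_i×M_i×(M_i⁻¹ mod m_i) = 3×3×2 + 0×5×2 = 18 + 0 = 18
18 mod 15 = 3
x ≡ 3 (mod 15)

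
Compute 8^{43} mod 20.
12

Using successive squaring:
Binary expansion of 43: 101011
Powers of 8 mod 20 (each is the square of the previous):
  8^1 ≡ 8 (mod 20)
  8^2 ≡ 8² = 64 ≡ 4 (mod 20)
  8^4 ≡ 4² = 16 ≡ 16 (mod 20)
  8^8 ≡ 16² = 256 ≡ 16 (mod 20)
  8^16 ≡ 16² = 256 ≡ 16 (mod 20)
  8^32 ≡ 16² = 256 ≡ 16 (mod 20)
43 = 32 + 8 + 2 + 1, so 8^43 = 8^32 × 8^8 × 8^2 × 8^1 ≡ 16 × 16 × 4 × 8 (mod 20)
Multiplying step by step:
  16 × 16 = 256 ≡ 16 (mod 20)
  16 × 4 = 64 ≡ 4 (mod 20)
  4 × 8 = 32 ≡ 12 (mod 20)
Result: 8^43 ≡ 12 (mod 20)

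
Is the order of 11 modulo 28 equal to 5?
No, the actual order is 6, not 5.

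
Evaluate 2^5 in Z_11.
5 = 4 + 1 (binary 101). Repeated squaring mod 11: 2^1 ≡ 2; 2^2 ≡ 2² = 4 ≡ 4; 2^4 ≡ 4² = 16 ≡ 5. Multiply: 2^5 = 2^4 × 2^1 ≡ 5 × 2 (mod 11): 5 × 2 = 10 ≡ 10. So 2^5 ≡ 10 (mod 11).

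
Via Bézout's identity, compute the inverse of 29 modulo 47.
Extended GCD: 29(13) + 47(-8) = 1. So 29^(-1) ≡ 13 ≡ 13 (mod 47). Verify: 29 × 13 = 377 ≡ 1 (mod 47)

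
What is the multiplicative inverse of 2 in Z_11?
6

Using Extended Euclidean Algorithm:
gcd(2, 11) = 1
Bezout coefficients: 2 × -5 + 11 × 1 = 1
So 2 × -5 ≡ 1 (mod 11)
The inverse is -5 mod 11 = 6
Verification: 2 × 6 = 12 = 1 × 11 + 1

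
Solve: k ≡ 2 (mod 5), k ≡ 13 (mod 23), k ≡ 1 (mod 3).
M = 5 × 23 × 3 = 345. M₁ = 69, y₁ ≡ 4 (mod 5). M₂ = 15, y₂ ≡ 20 (mod 23). M₃ = 115, y₃ ≡ 1 (mod 3). k = 2×69×4 + 13×15×20 + 1×115×1 ≡ 82 (mod 345)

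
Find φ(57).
36

Prime factorization: 57 = 3 × 19
Using the formula φ(n) = n × Π(1 - 1/p) for each prime factor p:
φ(57) = 57 × (1 - 1/3) × (1 - 1/19)
φ(57) = 36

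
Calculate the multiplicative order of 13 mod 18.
Powers of 13 mod 18: 13^1≡13, 13^2≡7, 13^3≡1. Order = 3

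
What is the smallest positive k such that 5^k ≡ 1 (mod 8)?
Powers of 5 mod 8: 5^1≡5, 5^2≡1. Order = 2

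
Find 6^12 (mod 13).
Using Fermat: 6^{12} ≡ 1 (mod 13). 12 ≡ 0 (mod 12). So 6^{12} ≡ 6^{0} ≡ 1 (mod 13)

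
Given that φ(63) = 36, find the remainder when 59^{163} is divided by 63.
By Euler: 59^{36} ≡ 1 (mod 63) since gcd(59, 63) = 1. 163 = 4×36 + 19. So 59^{163} ≡ 59^{19} ≡ 59 (mod 63)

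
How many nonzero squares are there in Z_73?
For prime 73, there are (p-1)/2 = (73-1)/2 = 36 quadratic residues (excluding 0).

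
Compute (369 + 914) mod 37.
25

(369 + 914) = 1283
1283 mod 37 = 25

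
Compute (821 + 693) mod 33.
29

(821 + 693) = 1514
1514 mod 33 = 29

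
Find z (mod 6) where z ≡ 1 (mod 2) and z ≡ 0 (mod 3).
M = 2 × 3 = 6. M₁ = 3, y₁ ≡ 1 (mod 2). M₂ = 2, y₂ ≡ 2 (mod 3). z = 1×3×1 + 0×2×2 ≡ 3 (mod 6)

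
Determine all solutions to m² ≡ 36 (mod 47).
The square roots of 36 mod 47 are 6 and 41. Verify: 6² = 36 ≡ 36 (mod 47)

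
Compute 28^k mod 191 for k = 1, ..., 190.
g^1, g^2, ..., g^{190} mod 191: {28, 20, 178, 18, 122, 169, 148, 133, 95, 177, 181, 102, 182, 130, 11, 117, 29, 48, 7, 5, 140, 100, 126, 90, 37, 81, 167, 92, 93, 121, 141, 128, 146, 77, 55, 12, 145, 49, 35, 25, 127, 118, 57, 68, 185, 23, 71, 78, 83, 32, 132, 67, 157, 3, 84, 60, 152, 54, 175, 125, 62, 17, 94, 149, 161, 115, 164, 8, 33, 160, 87, 144, 21, 15, 38, 109, 187, 79, 111, 52, 119, 85, 88, 172, 41, 2, 56, 40, 165, 36, 53, 147, 105, 75, 190, 163, 171, 13, 173, 69, 22, 43, 58, 96, 14, 10, 89, 9, 61, 180, 74, 162, 143, 184, 186, 51, 91, 65, 101, 154, 110, 24, 99, 98, 70, 50, 63, 45, 114, 136, 179, 46, 142, 156, 166, 64, 73, 134, 123, 6, 168, 120, 113, 108, 159, 59, 124, 34, 188, 107, 131, 39, 137, 16, 66, 129, 174, 97, 42, 30, 76, 27, 183, 158, 31, 104, 47, 170, 176, 153, 82, 4, 112, 80, 139, 72, 106, 103, 19, 150, 189, 135, 151, 26, 155, 138, 44, 86, 116, 1}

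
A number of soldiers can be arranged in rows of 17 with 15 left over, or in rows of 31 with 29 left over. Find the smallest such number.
M = 17 × 31 = 527. M₁ = 31, y₁ ≡ 11 (mod 17). M₂ = 17, y₂ ≡ 11 (mod 31). n = 15×31×11 + 29×17×11 ≡ 525 (mod 527). The smallest positive such number is 525.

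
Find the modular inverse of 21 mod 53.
21^(-1) ≡ 48 (mod 53). Verification: 21 × 48 = 1008 ≡ 1 (mod 53)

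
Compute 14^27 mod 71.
Using repeated squaring. 27 = 16 + 8 + 2 + 1 (binary 11011). Repeated squaring mod 71: 14^1 ≡ 14; 14^2 ≡ 14² = 196 ≡ 54; 14^4 ≡ 54² = 2916 ≡ 5; 14^8 ≡ 5² = 25 ≡ 25; 14^16 ≡ 25² = 625 ≡ 57. Multiply: 14^27 = 14^16 × 14^8 × 14^2 × 14^1 ≡ 57 × 25 × 54 × 14 (mod 71): 57 × 25 = 1425 ≡ 5; 5 × 54 = 270 ≡ 57; 57 × 14 = 798 ≡ 17. So 14^27 ≡ 17 (mod 71).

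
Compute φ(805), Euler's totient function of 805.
528

Prime factorization: 805 = 5 × 7 × 23
Using the formula φ(n) = n × Π(1 - 1/p) for each prime factor p:
φ(805) = 805 × (1 - 1/5) × (1 - 1/7) × (1 - 1/23)
φ(805) = 528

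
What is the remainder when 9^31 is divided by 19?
Using Fermat: 9^{18} ≡ 1 (mod 19). 31 ≡ 13 (mod 18). So 9^{31} ≡ 9^{13} ≡ 6 (mod 19)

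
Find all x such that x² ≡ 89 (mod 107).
The square roots of 89 mod 107 are 14 and 93. Verify: 14² = 196 ≡ 89 (mod 107)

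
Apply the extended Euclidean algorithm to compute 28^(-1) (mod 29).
Extended GCD: 28(-1) + 29(1) = 1. So 28^(-1) ≡ 28 ≡ 28 (mod 29). Verify: 28 × 28 = 784 ≡ 1 (mod 29)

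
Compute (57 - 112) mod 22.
11

(57 - 112) = -55
-55 mod 22 = 11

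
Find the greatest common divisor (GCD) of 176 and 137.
1

Using the Euclidean algorithm:
176 = 1 × 137 + 39
137 = 3 × 39 + 20
39 = 1 × 20 + 19
20 = 1 × 19 + 1
19 = 19 × 1 + 0

GCD(176, 137) = 1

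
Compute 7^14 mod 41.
Using repeated squaring. 14 = 8 + 4 + 2 (binary 1110). Repeated squaring mod 41: 7^1 ≡ 7; 7^2 ≡ 7² = 49 ≡ 8; 7^4 ≡ 8² = 64 ≡ 23; 7^8 ≡ 23² = 529 ≡ 37. Multiply: 7^14 = 7^8 × 7^4 × 7^2 ≡ 37 × 23 × 8 (mod 41): 37 × 23 = 851 ≡ 31; 31 × 8 = 248 ≡ 2. So 7^14 ≡ 2 (mod 41).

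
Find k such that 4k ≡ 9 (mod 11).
5

Since gcd(4, 11) = 1 divides 9, a solution exists.
Multiply both sides by the inverse of 4 mod 11:
  4^(-1) mod 11 = 3
  x ≡ 3 × 9 ≡ 27 ≡ 5 (mod 11)
Verification: 4 × 5 = 20 = 1 × 11 + 9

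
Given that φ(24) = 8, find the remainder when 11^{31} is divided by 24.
By Euler: 11^{8} ≡ 1 (mod 24) since gcd(11, 24) = 1. 31 = 3×8 + 7. So 11^{31} ≡ 11^{7} ≡ 11 (mod 24)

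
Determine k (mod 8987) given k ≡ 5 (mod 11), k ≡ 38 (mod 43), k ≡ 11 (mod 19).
1930

Using the Chinese Remainder Theorem:
M = product of moduli = 8987
For equation 1: M_1 = 817, 817 ≡ 3 (mod 11), inverse of 817 mod 11 is 4 (check: 3 × 4 = 12 ≡ 1 (mod 11))
For equation 2: M_2 = 209, 209 ≡ 37 (mod 43), inverse of 209 mod 43 is 7 (check: 37 × 7 = 259 ≡ 1 (mod 43))
For equation 3: M_3 = 473, 473 ≡ 17 (mod 19), inverse of 473 mod 19 is 9 (check: 17 × 9 = 153 ≡ 1 (mod 19))
Combine: k ≡ Σ r_i×M_i×(M_i⁻¹ mod m_i) = 5×817×4 + 38×209×7 + 11×473×9 = 16340 + 55594 + 46827 = 118761
118761 mod 8987 = 1930
k ≡ 1930 (mod 8987)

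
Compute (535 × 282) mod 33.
27

(535 × 282) = 150870
150870 mod 33 = 27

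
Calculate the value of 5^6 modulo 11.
6 = 4 + 2 (binary 110). Repeated squaring mod 11: 5^1 ≡ 5; 5^2 ≡ 5² = 25 ≡ 3; 5^4 ≡ 3² = 9 ≡ 9. Multiply: 5^6 = 5^4 × 5^2 ≡ 9 × 3 (mod 11): 9 × 3 = 27 ≡ 5. So 5^6 ≡ 5 (mod 11).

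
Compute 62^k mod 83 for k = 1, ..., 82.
g^1, g^2, ..., g^{82} mod 83: {62, 26, 35, 12, 80, 63, 5, 61, 47, 9, 60, 68, 66, 25, 56, 69, 45, 51, 8, 81, 42, 31, 13, 59, 6, 40, 73, 44, 72, 65, 46, 30, 34, 33, 54, 28, 76, 64, 67, 4, 82, 21, 57, 48, 71, 3, 20, 78, 22, 36, 74, 23, 15, 17, 58, 27, 14, 38, 32, 75, 2, 41, 52, 70, 24, 77, 43, 10, 39, 11, 18, 37, 53, 49, 50, 29, 55, 7, 19, 16, 79, 1}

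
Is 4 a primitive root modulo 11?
No

To verify, check if 4^(10/q) ≢ 1 (mod 11) for each prime divisor q of 10
Divisors of 10 = 10: [1, 2, 5, 10]
  4^(10/2) = 4^5 ≡ 1 (mod 11)
  4^(10/5) = 4^2 ≡ 5 (mod 11)
Conclusion: 4 is not a primitive root modulo 11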